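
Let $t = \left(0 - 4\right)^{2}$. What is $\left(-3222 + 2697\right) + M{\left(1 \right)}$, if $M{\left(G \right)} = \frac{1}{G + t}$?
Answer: $- \frac{8924}{17} \approx -524.94$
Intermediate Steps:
$t = 16$ ($t = \left(-4\right)^{2} = 16$)
$M{\left(G \right)} = \frac{1}{16 + G}$ ($M{\left(G \right)} = \frac{1}{G + 16} = \frac{1}{16 + G}$)
$\left(-3222 + 2697\right) + M{\left(1 \right)} = \left(-3222 + 2697\right) + \frac{1}{16 + 1} = -525 + \frac{1}{17} = - \frac{8924}{17}$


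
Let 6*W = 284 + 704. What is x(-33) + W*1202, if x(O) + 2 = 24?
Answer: 593854/3 ≈ 1.9795e+5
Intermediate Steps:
W = 494/3 (W = (284 + 704)/6 = (⅙)*988 = 494/3 ≈ 164.67)
x(O) = 22 (x(O) = -2 + 24 = 22)
x(-33) + W*1202 = 22 + (494/3)*1202 = 22 + 593788/3 = 593854/3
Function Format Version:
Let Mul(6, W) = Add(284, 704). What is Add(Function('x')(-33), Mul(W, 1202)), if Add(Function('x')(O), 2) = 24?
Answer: Rational(593854, 3) ≈ 1.9795e+5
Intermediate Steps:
W = Rational(494, 3) (W = Mul(Rational(1, 6), Add(284, 704)) = Mul(Rational(1, 6), 988) = Rational(494, 3) ≈ 164.67)
Function('x')(O) = 22 (Function('x')(O) = Add(-2, 24) = 22)
Add(Function('x')(-33), Mul(W, 1202)) = Add(22, Mul(Rational(494, 3), 1202)) = Add(22, Rational(593788, 3)) = Rational(593854, 3)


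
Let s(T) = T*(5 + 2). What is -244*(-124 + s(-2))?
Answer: 33672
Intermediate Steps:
s(T) = 7*T (s(T) = T*7 = 7*T)
-244*(-124 + s(-2)) = -244*(-124 + 7*(-2)) = -244*(-124 - 14) = -244*(-138) = 33672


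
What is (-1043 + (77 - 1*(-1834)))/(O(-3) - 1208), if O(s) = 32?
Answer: -31/42 ≈ -0.73810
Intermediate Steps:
(-1043 + (77 - 1*(-1834)))/(O(-3) - 1208) = (-1043 + (77 - 1*(-1834)))/(32 - 1208) = (-1043 + (77 + 1834))/(-1176) = (-1043 + 1911)*(-1/1176) = 868*(-1/1176) = -31/42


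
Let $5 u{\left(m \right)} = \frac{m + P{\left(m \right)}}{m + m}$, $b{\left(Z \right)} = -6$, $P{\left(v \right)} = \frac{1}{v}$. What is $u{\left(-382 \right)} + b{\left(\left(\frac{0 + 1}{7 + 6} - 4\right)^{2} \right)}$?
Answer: $- \frac{1721903}{291848} \approx -5.9$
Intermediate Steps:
$u{\left(m \right)} = \frac{m + \frac{1}{m}}{10 m}$ ($u{\left(m \right)} = \frac{\left(m + \frac{1}{m}\right) \frac{1}{m + m}}{5} = \frac{\left(m + \frac{1}{m}\right) \frac{1}{2 m}}{5} = \frac{\frac{1}{2} \frac{1}{m} \left(m + \frac{1}{m}\right)}{5} = \frac{m + \frac{1}{m}}{10 m}$)
$u{\left(-382 \right)} + b{\left(\left(\frac{0 + 1}{7 + 6} - 4\right)^{2} \right)} = \frac{1 + \left(-382\right)^{2}}{10 \cdot 145924} - 6 = \frac{1}{10} \cdot \frac{1}{145924} \left(1 + 145924\right) - 6 = \frac{1}{10} \cdot \frac{1}{145924} \cdot 145925 - 6 = \frac{29185}{291848} - 6 = - \frac{1721903}{291848}$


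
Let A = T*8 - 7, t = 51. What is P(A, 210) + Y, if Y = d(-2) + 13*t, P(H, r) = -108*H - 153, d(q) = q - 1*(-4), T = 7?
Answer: -4780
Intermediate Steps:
d(q) = 4 + q (d(q) = q + 4 = 4 + q)
A = 49 (A = 7*8 - 7 = 56 - 7 = 49)
P(H, r) = -153 - 108*H
Y = 665 (Y = (4 - 2) + 13*51 = 2 + 663 = 665)
P(A, 210) + Y = (-153 - 108*49) + 665 = (-153 - 5292) + 665 = -5445 + 665 = -4780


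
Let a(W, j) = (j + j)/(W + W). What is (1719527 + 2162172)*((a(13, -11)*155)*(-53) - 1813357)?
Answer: -91155008965924/13 ≈ -7.0119e+12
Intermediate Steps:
a(W, j) = j/W (a(W, j) = (2*j)/((2*W)) = (2*j)*(1/(2*W)) = j/W)
(1719527 + 2162172)*((a(13, -11)*155)*(-53) - 1813357) = (1719527 + 2162172)*((-11/13*155)*(-53) - 1813357) = 3881699*((-11*1/13*155)*(-53) - 1813357) = 3881699*(-11/13*155*(-53) - 1813357) = 3881699*(-1705/13*(-53) - 1813357) = 3881699*(90365/13 - 1813357) = 3881699*(-23483276/13) = -91155008965924/13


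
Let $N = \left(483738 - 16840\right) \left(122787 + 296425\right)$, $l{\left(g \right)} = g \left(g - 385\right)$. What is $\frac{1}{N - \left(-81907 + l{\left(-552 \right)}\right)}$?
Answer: $\frac{1}{195728809059} \approx 5.1091 \cdot 10^{-12}$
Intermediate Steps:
$l{\left(g \right)} = g \left(-385 + g\right)$
$N = 195729244376$ ($N = 466898 \cdot 419212 = 195729244376$)
$\frac{1}{N - \left(-81907 + l{\left(-552 \right)}\right)} = \frac{1}{195729244376 + \left(81907 - - 552 \left(-385 - 552\right)\right)} = \frac{1}{195729244376 + \left(81907 - \left(-552\right) \left(-937\right)\right)} = \frac{1}{195729244376 + \left(81907 - 517224\right)} = \frac{1}{195729244376 - 435317} = \frac{1}{195728809059}$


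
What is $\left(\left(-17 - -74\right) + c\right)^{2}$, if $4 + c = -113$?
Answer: $3600$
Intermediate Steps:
$c = -117$ ($c = -4 - 113 = -117$)
$\left(\left(-17 - -74\right) + c\right)^{2} = \left(\left(-17 - -74\right) - 117\right)^{2} = \left(\left(-17 + 74\right) - 117\right)^{2} = \left(57 - 117\right)^{2} = \left(-60\right)^{2} = 3600$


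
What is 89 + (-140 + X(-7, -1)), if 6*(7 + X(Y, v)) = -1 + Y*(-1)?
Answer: -57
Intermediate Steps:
X(Y, v) = -43/6 - Y/6 (X(Y, v) = -7 + (-1 + Y*(-1))/6 = -7 + (-1 - Y)/6 = -7 + (-1/6 - Y/6) = -43/6 - Y/6)
89 + (-140 + X(-7, -1)) = 89 + (-140 + (-43/6 - 1/6*(-7))) = 89 + (-140 + (-43/6 + 7/6)) = 89 + (-140 - 6) = 89 - 146 = -57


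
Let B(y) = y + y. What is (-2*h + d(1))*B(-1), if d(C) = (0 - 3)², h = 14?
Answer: 38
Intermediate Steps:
B(y) = 2*y
d(C) = 9 (d(C) = (-3)² = 9)
(-2*h + d(1))*B(-1) = (-2*14 + 9)*(2*(-1)) = (-28 + 9)*(-2) = -19*(-2) = 38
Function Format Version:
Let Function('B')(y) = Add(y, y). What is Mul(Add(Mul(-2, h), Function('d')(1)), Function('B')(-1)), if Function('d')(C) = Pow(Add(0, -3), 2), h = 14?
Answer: 38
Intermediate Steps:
Function('B')(y) = Mul(2, y)
Function('d')(C) = 9 (Function('d')(C) = Pow(-3, 2) = 9)
Mul(Add(Mul(-2, h), Function('d')(1)), Function('B')(-1)) = Mul(Add(Mul(-2, 14), 9), Mul(2, -1)) = Mul(Add(-28, 9), -2) = Mul(-19, -2) = 38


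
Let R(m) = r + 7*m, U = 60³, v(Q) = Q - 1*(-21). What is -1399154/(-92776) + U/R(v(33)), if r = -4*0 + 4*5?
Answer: 5149119823/9231212 ≈ 557.79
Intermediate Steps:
v(Q) = 21 + Q (v(Q) = Q + 21 = 21 + Q)
r = 20 (r = 0 + 20 = 20)
U = 216000
R(m) = 20 + 7*m
-1399154/(-92776) + U/R(v(33)) = -1399154/(-92776) + 216000/(20 + 7*(21 + 33)) = -1399154*(-1/92776) + 216000/(20 + 7*54) = 699577/46388 + 216000/(20 + 378) = 699577/46388 + 216000/398 = 699577/46388 + 216000*(1/398) = 699577/46388 + 108000/199 = 5149119823/9231212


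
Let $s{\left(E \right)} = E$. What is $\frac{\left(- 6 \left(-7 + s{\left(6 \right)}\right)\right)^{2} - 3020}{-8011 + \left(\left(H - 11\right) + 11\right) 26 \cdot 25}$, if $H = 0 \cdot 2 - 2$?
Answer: $\frac{2984}{9311} \approx 0.32048$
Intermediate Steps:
$H = -2$ ($H = 0 - 2 = -2$)
$\frac{\left(- 6 \left(-7 + s{\left(6 \right)}\right)\right)^{2} - 3020}{-8011 + \left(\left(H - 11\right) + 11\right) 26 \cdot 25} = \frac{\left(- 6 \left(-7 + 6\right)\right)^{2} - 3020}{-8011 + \left(\left(-2 - 11\right) + 11\right) 26 \cdot 25} = \frac{\left(\left(-6\right) \left(-1\right)\right)^{2} - 3020}{-8011 + \left(-13 + 11\right) 26 \cdot 25} = \frac{6^{2} - 3020}{-8011 + \left(-2\right) 26 \cdot 25} = \frac{36 - 3020}{-8011 - 1300} = - \frac{2984}{-8011 - 1300} = - \frac{2984}{-9311} = \left(-2984\right) \left(- \frac{1}{9311}\right) = \frac{2984}{9311}$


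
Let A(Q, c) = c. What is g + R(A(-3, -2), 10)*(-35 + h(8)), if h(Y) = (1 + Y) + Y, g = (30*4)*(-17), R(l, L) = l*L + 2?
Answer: -1716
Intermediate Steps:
R(l, L) = 2 + L*l (R(l, L) = L*l + 2 = 2 + L*l)
g = -2040 (g = 120*(-17) = -2040)
h(Y) = 1 + 2*Y
g + R(A(-3, -2), 10)*(-35 + h(8)) = -2040 + (2 + 10*(-2))*(-35 + (1 + 2*8)) = -2040 + (2 - 20)*(-35 + (1 + 16)) = -2040 - 18*(-35 + 17) = -2040 - 18*(-18) = -2040 + 324 = -1716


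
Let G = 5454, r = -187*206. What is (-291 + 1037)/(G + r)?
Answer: -373/16534 ≈ -0.022560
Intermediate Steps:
r = -38522
(-291 + 1037)/(G + r) = (-291 + 1037)/(5454 - 38522) = 746/(-33068) = 746*(-1/33068) = -373/16534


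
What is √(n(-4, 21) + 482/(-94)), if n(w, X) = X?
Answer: √35062/47 ≈ 3.9840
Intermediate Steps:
√(n(-4, 21) + 482/(-94)) = √(21 + 482/(-94)) = √(21 + 482*(-1/94)) = √(21 - 241/47) = √(746/47) = √35062/47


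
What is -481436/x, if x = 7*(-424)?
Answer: 120359/742 ≈ 162.21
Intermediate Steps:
x = -2968
-481436/x = -481436/(-2968) = -481436*(-1/2968) = 120359/742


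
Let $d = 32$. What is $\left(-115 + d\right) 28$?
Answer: $-2324$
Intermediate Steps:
$\left(-115 + d\right) 28 = \left(-115 + 32\right) 28 = \left(-83\right) 28 = -2324$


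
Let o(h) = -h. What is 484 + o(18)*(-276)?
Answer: 5452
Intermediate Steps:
484 + o(18)*(-276) = 484 - 1*18*(-276) = 484 - 18*(-276) = 484 + 4968 = 5452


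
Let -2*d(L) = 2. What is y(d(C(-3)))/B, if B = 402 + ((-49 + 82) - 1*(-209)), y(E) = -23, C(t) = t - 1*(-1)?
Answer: -1/28 ≈ -0.035714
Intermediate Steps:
C(t) = 1 + t (C(t) = t + 1 = 1 + t)
d(L) = -1 (d(L) = -½*2 = -1)
B = 644 (B = 402 + (33 + 209) = 402 + 242 = 644)
y(d(C(-3)))/B = -23/644 = -23*1/644 = -1/28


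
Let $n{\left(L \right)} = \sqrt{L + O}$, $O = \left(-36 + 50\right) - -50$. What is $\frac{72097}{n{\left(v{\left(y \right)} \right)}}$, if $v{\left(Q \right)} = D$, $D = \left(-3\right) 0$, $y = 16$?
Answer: $\frac{72097}{8} \approx 9012.1$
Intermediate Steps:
$O = 64$ ($O = 14 + 50 = 64$)
$D = 0$
$v{\left(Q \right)} = 0$
$n{\left(L \right)} = \sqrt{64 + L}$ ($n{\left(L \right)} = \sqrt{L + 64} = \sqrt{64 + L}$)
$\frac{72097}{n{\left(v{\left(y \right)} \right)}} = \frac{72097}{\sqrt{64 + 0}} = \frac{72097}{\sqrt{64}} = \frac{72097}{8}$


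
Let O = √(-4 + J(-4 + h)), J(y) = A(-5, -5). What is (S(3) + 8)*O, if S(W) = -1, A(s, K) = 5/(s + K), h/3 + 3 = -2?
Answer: 21*I*√2/2 ≈ 14.849*I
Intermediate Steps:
h = -15 (h = -9 + 3*(-2) = -9 - 6 = -15)
A(s, K) = 5/(K + s)
J(y) = -½ (J(y) = 5/(-5 - 5) = 5/(-10) = 5*(-⅒) = -½)
O = 3*I*√2/2 (O = √(-4 - ½) = √(-9/2) = 3*I*√2/2 ≈ 2.1213*I)
(S(3) + 8)*O = (-1 + 8)*(3*I*√2/2) = 7*(3*I*√2/2) = 21*I*√2/2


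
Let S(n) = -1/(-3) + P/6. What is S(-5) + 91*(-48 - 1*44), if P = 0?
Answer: -25115/3 ≈ -8371.7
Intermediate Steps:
S(n) = ⅓ (S(n) = -1/(-3) + 0/6 = -1*(-⅓) + 0*(⅙) = ⅓ + 0 = ⅓)
S(-5) + 91*(-48 - 1*44) = ⅓ + 91*(-48 - 1*44) = ⅓ + 91*(-48 - 44) = ⅓ + 91*(-92) = ⅓ - 8372 = -25115/3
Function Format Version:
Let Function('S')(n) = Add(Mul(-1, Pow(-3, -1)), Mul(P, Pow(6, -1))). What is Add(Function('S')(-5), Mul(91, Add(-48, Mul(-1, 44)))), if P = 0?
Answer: Rational(-25115, 3) ≈ -8371.7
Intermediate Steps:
Function('S')(n) = Rational(1, 3) (Function('S')(n) = Add(Mul(-1, Pow(-3, -1)), Mul(0, Pow(6, -1))) = Add(Mul(-1, Rational(-1, 3)), Mul(0, Rational(1, 6))) = Add(Rational(1, 3), 0) = Rational(1, 3))
Add(Function('S')(-5), Mul(91, Add(-48, Mul(-1, 44)))) = Add(Rational(1, 3), Mul(91, Add(-48, Mul(-1, 44)))) = Add(Rational(1, 3), Mul(91, Add(-48, -44))) = Add(Rational(1, 3), Mul(91, -92)) = Add(Rational(1, 3), -8372) = Rational(-25115, 3)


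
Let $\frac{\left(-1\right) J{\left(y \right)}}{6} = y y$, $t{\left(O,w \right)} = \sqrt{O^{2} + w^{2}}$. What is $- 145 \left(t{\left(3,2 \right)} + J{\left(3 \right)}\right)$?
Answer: $7830 - 145 \sqrt{13} \approx 7307.2$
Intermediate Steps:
$J{\left(y \right)} = - 6 y^{2}$ ($J{\left(y \right)} = - 6 y y = - 6 y^{2}$)
$- 145 \left(t{\left(3,2 \right)} + J{\left(3 \right)}\right) = - 145 \left(\sqrt{3^{2} + 2^{2}} - 6 \cdot 3^{2}\right) = - 145 \left(\sqrt{9 + 4} - 54\right) = - 145 \left(\sqrt{13} - 54\right) = - 145 \left(-54 + \sqrt{13}\right) = 7830 - 145 \sqrt{13}$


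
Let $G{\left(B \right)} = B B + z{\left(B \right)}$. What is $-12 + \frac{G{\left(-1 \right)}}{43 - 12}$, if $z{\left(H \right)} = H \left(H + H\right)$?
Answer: $- \frac{369}{31} \approx -11.903$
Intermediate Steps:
$z{\left(H \right)} = 2 H^{2}$ ($z{\left(H \right)} = H 2 H = 2 H^{2}$)
$G{\left(B \right)} = 3 B^{2}$ ($G{\left(B \right)} = B B + 2 B^{2} = B^{2} + 2 B^{2} = 3 B^{2}$)
$-12 + \frac{G{\left(-1 \right)}}{43 - 12} = -12 + \frac{3 \left(-1\right)^{2}}{43 - 12} = -12 + \frac{3 \cdot 1}{31} = -12 + 3 \cdot \frac{1}{31} = -12 + \frac{3}{31} = - \frac{369}{31}$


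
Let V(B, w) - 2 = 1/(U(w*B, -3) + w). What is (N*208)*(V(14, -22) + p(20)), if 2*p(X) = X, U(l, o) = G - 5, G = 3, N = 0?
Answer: 0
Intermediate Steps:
U(l, o) = -2 (U(l, o) = 3 - 5 = -2)
p(X) = X/2
V(B, w) = 2 + 1/(-2 + w)
(N*208)*(V(14, -22) + p(20)) = (0*208)*((-3 + 2*(-22))/(-2 - 22) + (1/2)*20) = 0*((-3 - 44)/(-24) + 10) = 0*(-1/24*(-47) + 10) = 0*(47/24 + 10) = 0*(287/24) = 0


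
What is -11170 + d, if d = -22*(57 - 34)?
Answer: -11676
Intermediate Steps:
d = -506 (d = -22*23 = -506)
-11170 + d = -11170 - 506 = -11676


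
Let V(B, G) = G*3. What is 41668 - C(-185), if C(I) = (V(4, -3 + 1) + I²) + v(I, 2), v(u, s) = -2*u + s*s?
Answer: 7075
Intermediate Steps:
V(B, G) = 3*G
v(u, s) = s² - 2*u (v(u, s) = -2*u + s² = s² - 2*u)
C(I) = -2 + I² - 2*I (C(I) = (3*(-3 + 1) + I²) + (2² - 2*I) = (3*(-2) + I²) + (4 - 2*I) = (-6 + I²) + (4 - 2*I) = -2 + I² - 2*I)
41668 - C(-185) = 41668 - (-2 + (-185)² - 2*(-185)) = 41668 - (-2 + 34225 + 370) = 41668 - 1*34593 = 41668 - 34593 = 7075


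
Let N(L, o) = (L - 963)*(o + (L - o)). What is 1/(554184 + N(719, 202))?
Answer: 1/378748 ≈ 2.6403e-6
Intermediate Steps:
N(L, o) = L*(-963 + L) (N(L, o) = (-963 + L)*L = L*(-963 + L))
1/(554184 + N(719, 202)) = 1/(554184 + 719*(-963 + 719)) = 1/(554184 + 719*(-244)) = 1/(554184 - 175436) = 1/378748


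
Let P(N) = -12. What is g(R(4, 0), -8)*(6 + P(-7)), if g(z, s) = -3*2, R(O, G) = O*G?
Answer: 36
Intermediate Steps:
R(O, G) = G*O
g(z, s) = -6
g(R(4, 0), -8)*(6 + P(-7)) = -6*(6 - 12) = -6*(-6) = 36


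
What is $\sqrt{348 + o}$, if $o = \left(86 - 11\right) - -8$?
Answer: $\sqrt{431} \approx 20.761$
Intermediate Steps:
$o = 83$ ($o = 75 + 8 = 83$)
$\sqrt{348 + o} = \sqrt{348 + 83} = \sqrt{431}$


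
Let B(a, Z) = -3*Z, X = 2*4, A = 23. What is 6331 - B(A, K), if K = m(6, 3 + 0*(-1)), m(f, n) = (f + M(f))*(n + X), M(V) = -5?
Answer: 6364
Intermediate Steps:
X = 8
m(f, n) = (-5 + f)*(8 + n) (m(f, n) = (f - 5)*(n + 8) = (-5 + f)*(8 + n))
K = 11 (K = -40 - 5*(3 + 0*(-1)) + 8*6 + 6*(3 + 0*(-1)) = -40 - 5*(3 + 0) + 48 + 6*(3 + 0) = -40 - 5*3 + 48 + 6*3 = -40 - 15 + 48 + 18 = 11)
6331 - B(A, K) = 6331 - (-3)*11 = 6331 - 1*(-33) = 6331 + 33 = 6364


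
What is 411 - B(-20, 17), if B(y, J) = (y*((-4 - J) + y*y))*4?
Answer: 30731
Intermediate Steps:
B(y, J) = 4*y*(-4 + y**2 - J) (B(y, J) = (y*((-4 - J) + y**2))*4 = (y*(-4 + y**2 - J))*4 = 4*y*(-4 + y**2 - J))
411 - B(-20, 17) = 411 - 4*(-20)*(-4 + (-20)**2 - 1*17) = 411 - 4*(-20)*(-4 + 400 - 17) = 411 - 4*(-20)*379 = 411 - 1*(-30320) = 411 + 30320 = 30731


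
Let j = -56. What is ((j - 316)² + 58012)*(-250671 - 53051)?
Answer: -59649785912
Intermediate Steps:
((j - 316)² + 58012)*(-250671 - 53051) = ((-56 - 316)² + 58012)*(-250671 - 53051) = ((-372)² + 58012)*(-303722) = (138384 + 58012)*(-303722) = 196396*(-303722) = -59649785912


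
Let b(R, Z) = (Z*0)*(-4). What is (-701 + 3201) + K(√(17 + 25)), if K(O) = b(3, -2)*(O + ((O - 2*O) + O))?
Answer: 2500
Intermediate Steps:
b(R, Z) = 0 (b(R, Z) = 0*(-4) = 0)
K(O) = 0 (K(O) = 0*(O + ((O - 2*O) + O)) = 0*(O + (-O + O)) = 0*(O + 0) = 0*O = 0)
(-701 + 3201) + K(√(17 + 25)) = (-701 + 3201) + 0 = 2500 + 0 = 2500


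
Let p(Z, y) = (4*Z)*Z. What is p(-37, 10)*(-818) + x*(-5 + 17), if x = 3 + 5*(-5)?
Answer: -4479632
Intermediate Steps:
p(Z, y) = 4*Z**2
x = -22 (x = 3 - 25 = -22)
p(-37, 10)*(-818) + x*(-5 + 17) = (4*(-37)**2)*(-818) - 22*(-5 + 17) = (4*1369)*(-818) - 22*12 = 5476*(-818) - 264 = -4479368 - 264 = -4479632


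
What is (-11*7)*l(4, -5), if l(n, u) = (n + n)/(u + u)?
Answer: 308/5 ≈ 61.600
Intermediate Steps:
l(n, u) = n/u (l(n, u) = (2*n)/((2*u)) = (2*n)*(1/(2*u)) = n/u)
(-11*7)*l(4, -5) = (-11*7)*(4/(-5)) = -308*(-1)/5 = -77*(-⅘) = 308/5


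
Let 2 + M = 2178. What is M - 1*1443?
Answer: 733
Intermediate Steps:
M = 2176 (M = -2 + 2178 = 2176)
M - 1*1443 = 2176 - 1*1443 = 2176 - 1443 = 733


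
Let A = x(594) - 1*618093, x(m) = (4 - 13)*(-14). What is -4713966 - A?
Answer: -4095999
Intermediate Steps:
x(m) = 126 (x(m) = -9*(-14) = 126)
A = -617967 (A = 126 - 1*618093 = 126 - 618093 = -617967)
-4713966 - A = -4713966 - 1*(-617967) = -4713966 + 617967 = -4095999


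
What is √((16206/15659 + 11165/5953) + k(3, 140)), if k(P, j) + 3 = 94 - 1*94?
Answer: 2*I*√194523370368439/93218027 ≈ 0.29924*I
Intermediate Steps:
k(P, j) = -3 (k(P, j) = -3 + (94 - 1*94) = -3 + (94 - 94) = -3 + 0 = -3)
√((16206/15659 + 11165/5953) + k(3, 140)) = √((16206/15659 + 11165/5953) - 3) = √(271307053/93218027 - 3) = √(-8347028/93218027) = 2*I*√194523370368439/93218027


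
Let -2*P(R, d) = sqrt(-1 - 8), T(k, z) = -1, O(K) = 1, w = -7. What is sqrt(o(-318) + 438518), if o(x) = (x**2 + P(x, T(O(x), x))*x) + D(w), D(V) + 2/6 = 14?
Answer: sqrt(4856901 + 4293*I)/3 ≈ 734.61 + 0.32466*I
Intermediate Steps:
D(V) = 41/3 (D(V) = -1/3 + 14 = 41/3)
P(R, d) = -3*I/2 (P(R, d) = -sqrt(-1 - 8)/2 = -3*I/2)
o(x) = 41/3 + x**2 - 3*I*x/2 (o(x) = (x**2 + (-3*I/2)*x) + 41/3 = (x**2 - 3*I*x/2) + 41/3 = 41/3 + x**2 - 3*I*x/2)
sqrt(o(-318) + 438518) = sqrt((41/3 + (-318)**2 - 3/2*I*(-318)) + 438518) = sqrt((41/3 + 101124 + 477*I) + 438518) = sqrt((303413/3 + 477*I) + 438518) = sqrt(1618967/3 + 477*I)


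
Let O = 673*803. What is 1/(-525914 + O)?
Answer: 1/14505 ≈ 6.8942e-5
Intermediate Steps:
O = 540419
1/(-525914 + O) = 1/(-525914 + 540419) = 1/14505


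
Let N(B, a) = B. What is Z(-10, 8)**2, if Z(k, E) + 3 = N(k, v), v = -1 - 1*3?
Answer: 169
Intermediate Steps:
v = -4 (v = -1 - 3 = -4)
Z(k, E) = -3 + k
Z(-10, 8)**2 = (-3 - 10)**2 = (-13)**2 = 169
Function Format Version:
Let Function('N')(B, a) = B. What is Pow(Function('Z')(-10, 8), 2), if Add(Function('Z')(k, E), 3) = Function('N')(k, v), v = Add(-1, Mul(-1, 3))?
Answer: 169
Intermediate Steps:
v = -4 (v = Add(-1, -3) = -4)
Function('Z')(k, E) = Add(-3, k)
Pow(Function('Z')(-10, 8), 2) = Pow(Add(-3, -10), 2) = Pow(-13, 2) = 169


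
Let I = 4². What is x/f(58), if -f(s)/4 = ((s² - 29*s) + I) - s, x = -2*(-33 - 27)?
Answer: -3/164 ≈ -0.018293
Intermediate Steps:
I = 16
x = 120 (x = -2*(-60) = 120)
f(s) = -64 - 4*s² + 120*s (f(s) = -4*(((s² - 29*s) + 16) - s) = -4*((16 + s² - 29*s) - s) = -4*(16 + s² - 30*s) = -64 - 4*s² + 120*s)
x/f(58) = 120/(-64 - 4*58² + 120*58) = 120/(-64 - 4*3364 + 6960) = 120/(-64 - 13456 + 6960) = 120/(-6560) = 120*(-1/6560) = -3/164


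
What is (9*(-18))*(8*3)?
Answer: -3888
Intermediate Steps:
(9*(-18))*(8*3) = -162*24 = -3888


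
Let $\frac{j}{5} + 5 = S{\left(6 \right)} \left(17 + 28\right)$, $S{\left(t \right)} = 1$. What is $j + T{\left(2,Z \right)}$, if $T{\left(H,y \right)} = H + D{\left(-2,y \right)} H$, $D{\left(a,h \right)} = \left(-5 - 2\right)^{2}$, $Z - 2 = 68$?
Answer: $300$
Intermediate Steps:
$Z = 70$ ($Z = 2 + 68 = 70$)
$D{\left(a,h \right)} = 49$ ($D{\left(a,h \right)} = \left(-7\right)^{2} = 49$)
$T{\left(H,y \right)} = 50 H$ ($T{\left(H,y \right)} = H + 49 H = 50 H$)
$j = 200$ ($j = -25 + 5 \cdot 1 \left(17 + 28\right) = -25 + 5 \cdot 1 \cdot 45 = -25 + 5 \cdot 45 = -25 + 225 = 200$)
$j + T{\left(2,Z \right)} = 200 + 50 \cdot 2 = 200 + 100 = 300$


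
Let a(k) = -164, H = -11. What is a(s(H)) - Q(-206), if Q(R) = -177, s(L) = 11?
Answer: 13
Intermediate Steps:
a(s(H)) - Q(-206) = -164 - 1*(-177) = -164 + 177 = 13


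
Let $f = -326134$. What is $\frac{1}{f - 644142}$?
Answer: $- \frac{1}{970276} \approx -1.0306 \cdot 10^{-6}$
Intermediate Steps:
$\frac{1}{f - 644142} = \frac{1}{-326134 - 644142} = \frac{1}{-970276} = - \frac{1}{970276}$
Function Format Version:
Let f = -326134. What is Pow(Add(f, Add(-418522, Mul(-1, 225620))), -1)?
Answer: Rational(-1, 970276) ≈ -1.0306e-6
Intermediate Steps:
Pow(Add(f, Add(-418522, Mul(-1, 225620))), -1) = Pow(Add(-326134, Add(-418522, Mul(-1, 225620))), -1) = Pow(Add(-326134, Add(-418522, -225620)), -1) = Pow(Add(-326134, -644142), -1) = Pow(-970276, -1) = Rational(-1, 970276)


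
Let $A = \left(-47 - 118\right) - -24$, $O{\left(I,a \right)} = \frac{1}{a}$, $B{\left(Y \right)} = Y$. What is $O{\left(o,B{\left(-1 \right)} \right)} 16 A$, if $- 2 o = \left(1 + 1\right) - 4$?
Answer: $2256$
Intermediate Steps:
$o = 1$ ($o = - \frac{\left(1 + 1\right) - 4}{2} = - \frac{2 - 4}{2} = \left(- \frac{1}{2}\right) \left(-2\right) = 1$)
$A = -141$ ($A = -165 + 24 = -141$)
$O{\left(o,B{\left(-1 \right)} \right)} 16 A = \frac{1}{-1} \cdot 16 \left(-141\right) = \left(-1\right) 16 \left(-141\right) = \left(-16\right) \left(-141\right) = 2256$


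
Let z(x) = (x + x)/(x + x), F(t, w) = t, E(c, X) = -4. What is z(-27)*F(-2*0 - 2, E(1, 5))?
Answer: -2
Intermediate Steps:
z(x) = 1 (z(x) = (2*x)/((2*x)) = (2*x)*(1/(2*x)) = 1)
z(-27)*F(-2*0 - 2, E(1, 5)) = 1*(-2*0 - 2) = 1*(0 - 2) = 1*(-2) = -2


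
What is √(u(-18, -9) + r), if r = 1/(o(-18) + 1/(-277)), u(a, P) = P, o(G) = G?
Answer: 2*I*√56303230/4987 ≈ 3.0092*I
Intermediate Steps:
r = -277/4987 (r = 1/(-18 + 1/(-277)) = 1/(-18 - 1/277) = 1/(-4987/277) = -277/4987 ≈ -0.055544)
√(u(-18, -9) + r) = √(-9 - 277/4987) = √(-45160/4987) = 2*I*√56303230/4987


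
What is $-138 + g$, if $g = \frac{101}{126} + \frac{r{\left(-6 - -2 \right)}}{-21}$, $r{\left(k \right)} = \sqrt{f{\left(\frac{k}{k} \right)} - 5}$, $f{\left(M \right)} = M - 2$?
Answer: $- \frac{17287}{126} - \frac{i \sqrt{6}}{21} \approx -137.2 - 0.11664 i$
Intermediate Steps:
$f{\left(M \right)} = -2 + M$
$r{\left(k \right)} = i \sqrt{6}$ ($r{\left(k \right)} = \sqrt{\left(-2 + \frac{k}{k}\right) - 5} = \sqrt{\left(-2 + 1\right) - 5} = \sqrt{-1 - 5} = \sqrt{-6} = i \sqrt{6}$)
$g = \frac{101}{126} - \frac{i \sqrt{6}}{21}$ ($g = \frac{101}{126} + \frac{i \sqrt{6}}{-21} = 101 \cdot \frac{1}{126} + i \sqrt{6} \left(- \frac{1}{21}\right) = \frac{101}{126} - \frac{i \sqrt{6}}{21} \approx 0.80159 - 0.11664 i$)
$-138 + g = -138 + \left(\frac{101}{126} - \frac{i \sqrt{6}}{21}\right) = - \frac{17287}{126} - \frac{i \sqrt{6}}{21}$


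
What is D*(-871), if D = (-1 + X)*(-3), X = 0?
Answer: -2613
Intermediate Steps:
D = 3 (D = (-1 + 0)*(-3) = -1*(-3) = 3)
D*(-871) = 3*(-871) = -2613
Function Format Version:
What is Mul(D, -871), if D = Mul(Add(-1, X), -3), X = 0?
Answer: -2613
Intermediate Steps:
D = 3 (D = Mul(Add(-1, 0), -3) = Mul(-1, -3) = 3)
Mul(D, -871) = Mul(3, -871) = -2613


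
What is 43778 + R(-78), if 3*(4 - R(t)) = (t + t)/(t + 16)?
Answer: 1357216/31 ≈ 43781.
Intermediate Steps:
R(t) = 4 - 2*t/(3*(16 + t)) (R(t) = 4 - (t + t)/(3*(t + 16)) = 4 - 2*t/(3*(16 + t)))
43778 + R(-78) = 43778 + 2*(96 + 5*(-78))/(3*(16 - 78)) = 43778 + (2/3)*(96 - 390)/(-62) = 43778 + (2/3)*(-1/62)*(-294) = 43778 + 98/31 = 1357216/31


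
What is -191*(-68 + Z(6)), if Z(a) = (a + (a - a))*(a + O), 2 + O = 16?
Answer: -9932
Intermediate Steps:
O = 14 (O = -2 + 16 = 14)
Z(a) = a*(14 + a) (Z(a) = (a + (a - a))*(a + 14) = (a + 0)*(14 + a) = a*(14 + a))
-191*(-68 + Z(6)) = -191*(-68 + 6*(14 + 6)) = -191*(-68 + 6*20) = -191*(-68 + 120) = -191*52 = -9932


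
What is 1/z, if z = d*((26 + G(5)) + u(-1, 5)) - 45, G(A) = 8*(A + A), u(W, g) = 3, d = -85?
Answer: -1/9310 ≈ -0.00010741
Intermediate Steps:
G(A) = 16*A (G(A) = 8*(2*A) = 16*A)
z = -9310 (z = -85*((26 + 16*5) + 3) - 45 = -85*((26 + 80) + 3) - 45 = -85*(106 + 3) - 45 = -85*109 - 45 = -9265 - 45 = -9310)
1/z = 1/(-9310) = -1/9310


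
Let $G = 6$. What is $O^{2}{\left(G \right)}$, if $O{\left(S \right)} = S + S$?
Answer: $144$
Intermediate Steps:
$O{\left(S \right)} = 2 S$
$O^{2}{\left(G \right)} = \left(2 \cdot 6\right)^{2} = 12^{2} = 144$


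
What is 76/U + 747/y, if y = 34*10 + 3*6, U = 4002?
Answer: 1508351/716358 ≈ 2.1056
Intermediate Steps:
y = 358 (y = 340 + 18 = 358)
76/U + 747/y = 76/4002 + 747/358 = 76*(1/4002) + 747*(1/358) = 38/2001 + 747/358 = 1508351/716358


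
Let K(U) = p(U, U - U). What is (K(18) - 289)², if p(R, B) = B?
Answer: 83521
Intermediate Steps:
K(U) = 0 (K(U) = U - U = 0)
(K(18) - 289)² = (0 - 289)² = (-289)² = 83521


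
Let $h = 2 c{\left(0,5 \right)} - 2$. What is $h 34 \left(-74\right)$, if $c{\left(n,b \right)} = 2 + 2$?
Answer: $-15096$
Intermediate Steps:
$c{\left(n,b \right)} = 4$
$h = 6$ ($h = 2 \cdot 4 - 2 = 8 - 2 = 6$)
$h 34 \left(-74\right) = 6 \cdot 34 \left(-74\right) = 204 \left(-74\right) = -15096$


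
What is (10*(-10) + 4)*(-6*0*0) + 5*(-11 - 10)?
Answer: -105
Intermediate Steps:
(10*(-10) + 4)*(-6*0*0) + 5*(-11 - 10) = (-100 + 4)*(0*0) + 5*(-21) = -96*0 - 105 = 0 - 105 = -105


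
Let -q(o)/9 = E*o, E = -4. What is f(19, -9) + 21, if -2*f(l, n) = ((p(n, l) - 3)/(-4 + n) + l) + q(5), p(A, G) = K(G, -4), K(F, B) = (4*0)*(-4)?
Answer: -1022/13 ≈ -78.615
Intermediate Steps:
K(F, B) = 0 (K(F, B) = 0*(-4) = 0)
p(A, G) = 0
q(o) = 36*o (q(o) = -(-36)*o = 36*o)
f(l, n) = -90 - l/2 + 3/(2*(-4 + n)) (f(l, n) = -(((0 - 3)/(-4 + n) + l) + 36*5)/2 = -((-3/(-4 + n) + l) + 180)/2 = -((l - 3/(-4 + n)) + 180)/2 = -(180 + l - 3/(-4 + n))/2 = -90 - l/2 + 3/(2*(-4 + n)))
f(19, -9) + 21 = (723 - 180*(-9) + 4*19 - 1*19*(-9))/(2*(-4 - 9)) + 21 = (½)*(723 + 1620 + 76 + 171)/(-13) + 21 = (½)*(-1/13)*2590 + 21 = -1295/13 + 21 = -1022/13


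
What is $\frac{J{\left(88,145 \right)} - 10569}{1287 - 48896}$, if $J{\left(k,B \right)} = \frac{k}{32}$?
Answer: $\frac{42265}{190436} \approx 0.22194$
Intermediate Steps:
$J{\left(k,B \right)} = \frac{k}{32}$ ($J{\left(k,B \right)} = k \frac{1}{32} = \frac{k}{32}$)
$\frac{J{\left(88,145 \right)} - 10569}{1287 - 48896} = \frac{\frac{1}{32} \cdot 88 - 10569}{1287 - 48896} = \frac{\frac{11}{4} - 10569}{-47609} = \left(- \frac{42265}{4}\right) \left(- \frac{1}{47609}\right) = \frac{42265}{190436}$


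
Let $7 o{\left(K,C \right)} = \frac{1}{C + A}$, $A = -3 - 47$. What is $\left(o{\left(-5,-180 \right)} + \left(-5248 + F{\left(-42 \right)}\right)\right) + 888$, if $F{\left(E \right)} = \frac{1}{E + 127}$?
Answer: $- \frac{23866579}{5474} \approx -4360.0$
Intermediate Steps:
$A = -50$
$o{\left(K,C \right)} = \frac{1}{7 \left(-50 + C\right)}$ ($o{\left(K,C \right)} = \frac{1}{7 \left(C - 50\right)} = \frac{1}{7 \left(-50 + C\right)}$)
$F{\left(E \right)} = \frac{1}{127 + E}$
$\left(o{\left(-5,-180 \right)} + \left(-5248 + F{\left(-42 \right)}\right)\right) + 888 = \left(\frac{1}{7 \left(-50 - 180\right)} - \left(5248 - \frac{1}{127 - 42}\right)\right) + 888 = \left(\frac{1}{7 \left(-230\right)} - \left(5248 - \frac{1}{85}\right)\right) + 888 = \left(\frac{1}{7} \left(- \frac{1}{230}\right) + \left(-5248 + \frac{1}{85}\right)\right) + 888 = \left(- \frac{1}{1610} - \frac{446079}{85}\right) + 888 = - \frac{28727491}{5474} + 888 = - \frac{23866579}{5474}$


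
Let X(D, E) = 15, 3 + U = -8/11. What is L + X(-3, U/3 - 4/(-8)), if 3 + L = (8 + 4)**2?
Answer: 156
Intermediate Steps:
U = -41/11 (U = -3 - 8/11 = -41/11 ≈ -3.7273)
L = 141 (L = -3 + (8 + 4)**2 = -3 + 12**2 = -3 + 144 = 141)
L + X(-3, U/3 - 4/(-8)) = 141 + 15 = 156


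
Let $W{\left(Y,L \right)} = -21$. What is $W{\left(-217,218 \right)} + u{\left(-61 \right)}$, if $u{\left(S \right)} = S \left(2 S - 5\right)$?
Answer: $7726$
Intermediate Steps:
$u{\left(S \right)} = S \left(-5 + 2 S\right)$
$W{\left(-217,218 \right)} + u{\left(-61 \right)} = -21 - 61 \left(-5 + 2 \left(-61\right)\right) = -21 - 61 \left(-5 - 122\right) = -21 - -7747 = -21 + 7747 = 7726$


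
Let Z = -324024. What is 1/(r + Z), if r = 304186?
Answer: -1/19838 ≈ -5.0408e-5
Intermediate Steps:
1/(r + Z) = 1/(304186 - 324024) = 1/(-19838) = -1/19838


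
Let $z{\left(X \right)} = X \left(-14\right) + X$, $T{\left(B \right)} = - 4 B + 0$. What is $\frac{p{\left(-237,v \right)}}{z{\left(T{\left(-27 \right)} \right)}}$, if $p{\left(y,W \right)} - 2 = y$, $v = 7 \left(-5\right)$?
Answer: $\frac{235}{1404} \approx 0.16738$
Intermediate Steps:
$v = -35$
$p{\left(y,W \right)} = 2 + y$
$T{\left(B \right)} = - 4 B$
$z{\left(X \right)} = - 13 X$ ($z{\left(X \right)} = - 14 X + X = - 13 X$)
$\frac{p{\left(-237,v \right)}}{z{\left(T{\left(-27 \right)} \right)}} = \frac{2 - 237}{\left(-13\right) \left(\left(-4\right) \left(-27\right)\right)} = - \frac{235}{\left(-13\right) 108} = - \frac{235}{-1404} = \left(-235\right) \left(- \frac{1}{1404}\right) = \frac{235}{1404}$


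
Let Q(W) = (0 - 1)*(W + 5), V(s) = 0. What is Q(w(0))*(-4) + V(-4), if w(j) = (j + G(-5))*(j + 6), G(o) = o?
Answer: -100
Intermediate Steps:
w(j) = (-5 + j)*(6 + j) (w(j) = (j - 5)*(j + 6) = (-5 + j)*(6 + j))
Q(W) = -5 - W (Q(W) = -(5 + W) = -5 - W)
Q(w(0))*(-4) + V(-4) = (-5 - (-30 + 0 + 0²))*(-4) + 0 = (-5 - (-30 + 0 + 0))*(-4) + 0 = (-5 - 1*(-30))*(-4) + 0 = (-5 + 30)*(-4) + 0 = 25*(-4) + 0 = -100 + 0 = -100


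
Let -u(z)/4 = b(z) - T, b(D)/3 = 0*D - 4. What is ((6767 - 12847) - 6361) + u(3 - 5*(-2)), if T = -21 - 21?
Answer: -12561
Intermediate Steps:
b(D) = -12 (b(D) = 3*(0*D - 4) = 3*(0 - 4) = 3*(-4) = -12)
T = -42
u(z) = -120 (u(z) = -4*(-12 - 1*(-42)) = -4*(-12 + 42) = -4*30 = -120)
((6767 - 12847) - 6361) + u(3 - 5*(-2)) = ((6767 - 12847) - 6361) - 120 = (-6080 - 6361) - 120 = -12441 - 120 = -12561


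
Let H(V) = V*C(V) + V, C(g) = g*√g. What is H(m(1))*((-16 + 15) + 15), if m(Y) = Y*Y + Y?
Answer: 28 + 56*√2 ≈ 107.20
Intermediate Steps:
m(Y) = Y + Y² (m(Y) = Y² + Y = Y + Y²)
C(g) = g^(3/2)
H(V) = V + V^(5/2) (H(V) = V*V^(3/2) + V = V^(5/2) + V = V + V^(5/2))
H(m(1))*((-16 + 15) + 15) = (1*(1 + 1) + (1*(1 + 1))^(5/2))*((-16 + 15) + 15) = (1*2 + (1*2)^(5/2))*(-1 + 15) = (2 + 2^(5/2))*14 = (2 + 4*√2)*14 = 28 + 56*√2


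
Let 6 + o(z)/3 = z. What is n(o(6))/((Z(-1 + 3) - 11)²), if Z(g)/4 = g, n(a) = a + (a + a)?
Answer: 0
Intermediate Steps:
o(z) = -18 + 3*z
n(a) = 3*a (n(a) = a + 2*a = 3*a)
Z(g) = 4*g
n(o(6))/((Z(-1 + 3) - 11)²) = (3*(-18 + 3*6))/((4*(-1 + 3) - 11)²) = (3*(-18 + 18))/((4*2 - 11)²) = (3*0)/((8 - 11)²) = 0/((-3)²) = 0/9 = 0*(⅑) = 0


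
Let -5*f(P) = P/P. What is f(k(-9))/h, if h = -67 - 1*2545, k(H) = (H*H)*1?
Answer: 1/13060 ≈ 7.6570e-5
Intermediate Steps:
k(H) = H**2 (k(H) = H**2*1 = H**2)
f(P) = -1/5 (f(P) = -P/(5*P) = -1/5*1 = -1/5)
h = -2612 (h = -67 - 2545 = -2612)
f(k(-9))/h = -1/5/(-2612) = -1/5*(-1/2612) = 1/13060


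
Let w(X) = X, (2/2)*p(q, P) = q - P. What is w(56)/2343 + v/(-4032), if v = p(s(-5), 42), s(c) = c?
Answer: 111971/3148992 ≈ 0.035558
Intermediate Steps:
p(q, P) = q - P
v = -47 (v = -5 - 1*42 = -5 - 42 = -47)
w(56)/2343 + v/(-4032) = 56/2343 - 47/(-4032) = 56*(1/2343) - 47*(-1/4032) = 56/2343 + 47/4032 = 111971/3148992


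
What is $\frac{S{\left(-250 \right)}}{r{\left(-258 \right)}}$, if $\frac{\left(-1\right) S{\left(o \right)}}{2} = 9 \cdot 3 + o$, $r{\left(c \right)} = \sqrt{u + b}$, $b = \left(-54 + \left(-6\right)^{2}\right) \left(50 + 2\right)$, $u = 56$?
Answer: $- \frac{223 i \sqrt{55}}{110} \approx - 15.035 i$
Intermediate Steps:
$b = -936$ ($b = \left(-54 + 36\right) 52 = \left(-18\right) 52 = -936$)
$r{\left(c \right)} = 4 i \sqrt{55}$ ($r{\left(c \right)} = \sqrt{56 - 936} = \sqrt{-880} = 4 i \sqrt{55}$)
$S{\left(o \right)} = -54 - 2 o$ ($S{\left(o \right)} = - 2 \left(9 \cdot 3 + o\right) = - 2 \left(27 + o\right) = -54 - 2 o$)
$\frac{S{\left(-250 \right)}}{r{\left(-258 \right)}} = \frac{-54 - -500}{4 i \sqrt{55}} = \left(-54 + 500\right) \left(- \frac{i \sqrt{55}}{220}\right) = 446 \left(- \frac{i \sqrt{55}}{220}\right) = - \frac{223 i \sqrt{55}}{110}$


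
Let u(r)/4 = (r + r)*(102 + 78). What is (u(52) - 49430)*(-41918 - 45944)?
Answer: -2236087900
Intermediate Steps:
u(r) = 1440*r (u(r) = 4*((r + r)*(102 + 78)) = 4*((2*r)*180) = 4*(360*r) = 1440*r)
(u(52) - 49430)*(-41918 - 45944) = (1440*52 - 49430)*(-41918 - 45944) = (74880 - 49430)*(-87862) = 25450*(-87862) = -2236087900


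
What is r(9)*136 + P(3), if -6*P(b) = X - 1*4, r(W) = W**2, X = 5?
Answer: 66095/6 ≈ 11016.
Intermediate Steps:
P(b) = -1/6 (P(b) = -(5 - 1*4)/6 = -(5 - 4)/6 = -1/6*1 = -1/6)
r(9)*136 + P(3) = 9**2*136 - 1/6 = 81*136 - 1/6 = 11016 - 1/6 = 66095/6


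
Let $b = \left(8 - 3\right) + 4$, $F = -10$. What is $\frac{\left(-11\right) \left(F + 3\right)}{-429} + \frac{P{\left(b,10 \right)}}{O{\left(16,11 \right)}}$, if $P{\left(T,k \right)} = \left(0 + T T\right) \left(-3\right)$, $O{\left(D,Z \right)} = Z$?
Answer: $- \frac{9554}{429} \approx -22.27$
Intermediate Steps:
$b = 9$ ($b = 5 + 4 = 9$)
$P{\left(T,k \right)} = - 3 T^{2}$ ($P{\left(T,k \right)} = \left(0 + T^{2}\right) \left(-3\right) = T^{2} \left(-3\right) = - 3 T^{2}$)
$\frac{\left(-11\right) \left(F + 3\right)}{-429} + \frac{P{\left(b,10 \right)}}{O{\left(16,11 \right)}} = \frac{\left(-11\right) \left(-10 + 3\right)}{-429} + \frac{\left(-3\right) 9^{2}}{11} = \left(-11\right) \left(-7\right) \left(- \frac{1}{429}\right) + \left(-3\right) 81 \cdot \frac{1}{11} = 77 \left(- \frac{1}{429}\right) - \frac{243}{11} = - \frac{7}{39} - \frac{243}{11} = - \frac{9554}{429}$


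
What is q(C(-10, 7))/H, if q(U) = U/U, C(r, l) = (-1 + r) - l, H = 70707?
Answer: 1/70707 ≈ 1.4143e-5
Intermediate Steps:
C(r, l) = -1 + r - l
q(U) = 1
q(C(-10, 7))/H = 1/70707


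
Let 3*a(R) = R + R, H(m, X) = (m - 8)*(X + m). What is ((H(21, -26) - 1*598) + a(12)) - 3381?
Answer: -4036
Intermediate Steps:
H(m, X) = (-8 + m)*(X + m)
a(R) = 2*R/3 (a(R) = (R + R)/3 = (2*R)/3 = 2*R/3)
((H(21, -26) - 1*598) + a(12)) - 3381 = (((21**2 - 8*(-26) - 8*21 - 26*21) - 1*598) + (2/3)*12) - 3381 = (((441 + 208 - 168 - 546) - 598) + 8) - 3381 = ((-65 - 598) + 8) - 3381 = (-663 + 8) - 3381 = -655 - 3381 = -4036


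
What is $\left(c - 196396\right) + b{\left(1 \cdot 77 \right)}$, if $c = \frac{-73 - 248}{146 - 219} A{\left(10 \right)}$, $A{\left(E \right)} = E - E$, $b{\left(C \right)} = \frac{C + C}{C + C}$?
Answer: $-196395$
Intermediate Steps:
$b{\left(C \right)} = 1$ ($b{\left(C \right)} = \frac{2 C}{2 C} = 2 C \frac{1}{2 C} = 1$)
$A{\left(E \right)} = 0$
$c = 0$ ($c = \frac{-73 - 248}{146 - 219} \cdot 0 = - \frac{321}{-73} \cdot 0 = \left(-321\right) \left(- \frac{1}{73}\right) 0 = \frac{321}{73} \cdot 0 = 0$)
$\left(c - 196396\right) + b{\left(1 \cdot 77 \right)} = \left(0 - 196396\right) + 1 = -196396 + 1 = -196395$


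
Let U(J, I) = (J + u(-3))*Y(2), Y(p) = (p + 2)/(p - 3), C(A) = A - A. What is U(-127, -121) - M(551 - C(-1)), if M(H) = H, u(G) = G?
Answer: -31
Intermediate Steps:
C(A) = 0
Y(p) = (2 + p)/(-3 + p)
U(J, I) = 12 - 4*J (U(J, I) = (J - 3)*((2 + 2)/(-3 + 2)) = (-3 + J)*(4/(-1)) = (-3 + J)*(-1*4) = (-3 + J)*(-4) = 12 - 4*J)
U(-127, -121) - M(551 - C(-1)) = (12 - 4*(-127)) - (551 - 1*0) = (12 + 508) - (551 + 0) = 520 - 1*551 = 520 - 551 = -31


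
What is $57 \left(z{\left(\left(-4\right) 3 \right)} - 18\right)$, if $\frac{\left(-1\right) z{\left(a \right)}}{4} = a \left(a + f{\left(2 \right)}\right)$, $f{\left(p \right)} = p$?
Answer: $-28386$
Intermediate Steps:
$z{\left(a \right)} = - 4 a \left(2 + a\right)$ ($z{\left(a \right)} = - 4 a \left(a + 2\right) = - 4 a \left(2 + a\right)$)
$57 \left(z{\left(\left(-4\right) 3 \right)} - 18\right) = 57 \left(- 4 \left(\left(-4\right) 3\right) \left(2 - 12\right) - 18\right) = 57 \left(\left(-4\right) \left(-12\right) \left(2 - 12\right) - 18\right) = 57 \left(\left(-4\right) \left(-12\right) \left(-10\right) - 18\right) = 57 \left(-480 - 18\right) = 57 \left(-498\right) = -28386$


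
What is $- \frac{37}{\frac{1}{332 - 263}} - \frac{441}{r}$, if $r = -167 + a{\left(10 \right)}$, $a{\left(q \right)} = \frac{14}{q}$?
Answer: $- \frac{234631}{92} \approx -2550.3$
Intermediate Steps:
$r = - \frac{828}{5}$ ($r = -167 + \frac{14}{10} = -167 + 14 \cdot \frac{1}{10} = -167 + \frac{7}{5} = - \frac{828}{5} \approx -165.6$)
$- \frac{37}{\frac{1}{332 - 263}} - \frac{441}{r} = - \frac{37}{\frac{1}{332 - 263}} - \frac{441}{- \frac{828}{5}} = - \frac{37}{\frac{1}{69}} - - \frac{245}{92} = - 37 \frac{1}{\frac{1}{69}} + \frac{245}{92} = \left(-37\right) 69 + \frac{245}{92} = -2553 + \frac{245}{92} = - \frac{234631}{92}$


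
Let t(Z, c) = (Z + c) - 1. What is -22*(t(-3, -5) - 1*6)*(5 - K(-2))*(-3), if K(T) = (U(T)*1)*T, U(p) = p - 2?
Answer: 2970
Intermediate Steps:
t(Z, c) = -1 + Z + c
U(p) = -2 + p
K(T) = T*(-2 + T) (K(T) = ((-2 + T)*1)*T = (-2 + T)*T = T*(-2 + T))
-22*(t(-3, -5) - 1*6)*(5 - K(-2))*(-3) = -22*((-1 - 3 - 5) - 1*6)*(5 - (-2)*(-2 - 2))*(-3) = -22*(-9 - 6)*(5 - (-2)*(-4))*(-3) = -22*(-15*(5 - 1*8))*(-3) = -22*(-15*(5 - 8))*(-3) = -22*(-15*(-3))*(-3) = -990*(-3) = -22*(-135) = 2970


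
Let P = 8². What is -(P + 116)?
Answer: -180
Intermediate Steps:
P = 64
-(P + 116) = -(64 + 116) = -1*180 = -180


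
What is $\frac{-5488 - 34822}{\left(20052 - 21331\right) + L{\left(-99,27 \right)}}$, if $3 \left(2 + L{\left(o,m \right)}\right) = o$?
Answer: $\frac{20155}{657} \approx 30.677$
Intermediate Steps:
$L{\left(o,m \right)} = -2 + \frac{o}{3}$
$\frac{-5488 - 34822}{\left(20052 - 21331\right) + L{\left(-99,27 \right)}} = \frac{-5488 - 34822}{\left(20052 - 21331\right) + \left(-2 + \frac{1}{3} \left(-99\right)\right)} = - \frac{40310}{\left(20052 - 21331\right) - 35} = - \frac{40310}{-1279 - 35} = - \frac{40310}{-1314} = \left(-40310\right) \left(- \frac{1}{1314}\right) = \frac{20155}{657}$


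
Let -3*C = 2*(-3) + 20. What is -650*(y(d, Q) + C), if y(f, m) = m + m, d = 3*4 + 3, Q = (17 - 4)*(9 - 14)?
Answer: 262600/3 ≈ 87533.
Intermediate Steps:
Q = -65 (Q = 13*(-5) = -65)
C = -14/3 (C = -(2*(-3) + 20)/3 = -(-6 + 20)/3 = -⅓*14 = -14/3 ≈ -4.6667)
d = 15 (d = 12 + 3 = 15)
y(f, m) = 2*m
-650*(y(d, Q) + C) = -650*(2*(-65) - 14/3) = -650*(-130 - 14/3) = -650*(-404/3) = 262600/3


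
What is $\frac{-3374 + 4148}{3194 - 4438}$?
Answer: $- \frac{387}{622} \approx -0.62219$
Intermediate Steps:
$\frac{-3374 + 4148}{3194 - 4438} = \frac{774}{-1244} = 774 \left(- \frac{1}{1244}\right) = - \frac{387}{622}$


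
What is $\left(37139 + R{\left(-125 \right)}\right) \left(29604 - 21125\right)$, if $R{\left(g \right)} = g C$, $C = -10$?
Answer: $325500331$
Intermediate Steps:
$R{\left(g \right)} = - 10 g$ ($R{\left(g \right)} = g \left(-10\right) = - 10 g$)
$\left(37139 + R{\left(-125 \right)}\right) \left(29604 - 21125\right) = \left(37139 - -1250\right) \left(29604 - 21125\right) = \left(37139 + 1250\right) 8479 = 38389 \cdot 8479 = 325500331$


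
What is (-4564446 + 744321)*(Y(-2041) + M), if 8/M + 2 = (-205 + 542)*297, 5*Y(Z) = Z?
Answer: 156073137566175/100087 ≈ 1.5594e+9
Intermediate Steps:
Y(Z) = Z/5
M = 8/100087 (M = 8/(-2 + (-205 + 542)*297) = 8/(-2 + 337*297) = 8/(-2 + 100089) = 8/100087 ≈ 7.9930e-5)
(-4564446 + 744321)*(Y(-2041) + M) = (-4564446 + 744321)*((⅕)*(-2041) + 8/100087) = -3820125*(-2041/5 + 8/100087) = -3820125*(-204277527/500435) = 156073137566175/100087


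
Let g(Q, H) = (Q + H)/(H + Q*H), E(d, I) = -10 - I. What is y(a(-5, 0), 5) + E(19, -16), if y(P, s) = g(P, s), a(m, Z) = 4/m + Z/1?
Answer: 51/5 ≈ 10.200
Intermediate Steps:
g(Q, H) = (H + Q)/(H + H*Q)
a(m, Z) = Z + 4/m (a(m, Z) = 4/m + Z*1 = 4/m + Z = Z + 4/m)
y(P, s) = (P + s)/(s*(1 + P)) (y(P, s) = (s + P)/(s*(1 + P)) = (P + s)/(s*(1 + P)))
y(a(-5, 0), 5) + E(19, -16) = ((0 + 4/(-5)) + 5)/(5*(1 + (0 + 4/(-5)))) + (-10 - 1*(-16)) = ((0 + 4*(-⅕)) + 5)/(5*(1 + (0 + 4*(-⅕)))) + (-10 + 16) = ((0 - ⅘) + 5)/(5*(1 + (0 - ⅘))) + 6 = (-⅘ + 5)/(5*(1 - ⅘)) + 6 = (⅕)*(21/5)/(⅕) + 6 = (⅕)*5*(21/5) + 6 = 21/5 + 6 = 51/5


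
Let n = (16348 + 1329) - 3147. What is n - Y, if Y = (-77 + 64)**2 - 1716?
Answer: 16077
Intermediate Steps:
n = 14530 (n = 17677 - 3147 = 14530)
Y = -1547 (Y = (-13)**2 - 1716 = 169 - 1716 = -1547)
n - Y = 14530 - 1*(-1547) = 14530 + 1547 = 16077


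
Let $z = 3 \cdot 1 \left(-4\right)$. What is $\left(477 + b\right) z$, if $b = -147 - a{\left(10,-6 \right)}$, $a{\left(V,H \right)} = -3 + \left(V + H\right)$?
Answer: $-3948$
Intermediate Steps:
$a{\left(V,H \right)} = -3 + H + V$ ($a{\left(V,H \right)} = -3 + \left(H + V\right) = -3 + H + V$)
$z = -12$ ($z = 3 \left(-4\right) = -12$)
$b = -148$ ($b = -147 - \left(-3 - 6 + 10\right) = -147 - 1 = -148$)
$\left(477 + b\right) z = \left(477 - 148\right) \left(-12\right) = 329 \left(-12\right) = -3948$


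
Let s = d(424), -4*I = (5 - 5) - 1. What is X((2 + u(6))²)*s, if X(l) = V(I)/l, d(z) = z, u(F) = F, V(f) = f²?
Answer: 53/128 ≈ 0.41406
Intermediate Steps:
I = ¼ (I = -((5 - 5) - 1)/4 = -(0 - 1)/4 = -¼*(-1) = ¼ ≈ 0.25000)
s = 424
X(l) = 1/(16*l) (X(l) = (¼)²/l = 1/(16*l))
X((2 + u(6))²)*s = (1/(16*((2 + 6)²)))*424 = (1/(16*(8²)))*424 = ((1/16)/64)*424 = ((1/16)*(1/64))*424 = (1/1024)*424 = 53/128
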